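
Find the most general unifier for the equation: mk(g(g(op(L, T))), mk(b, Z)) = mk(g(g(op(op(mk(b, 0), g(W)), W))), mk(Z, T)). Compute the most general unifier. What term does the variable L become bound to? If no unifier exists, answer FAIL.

op(mk(b, 0), g(b))

Decompose mk/2: g(g(op(L, T))) = g(g(op(op(mk(b, 0), g(W)), W))),  mk(b, Z) = mk(Z, T).
Decompose g/1: g(op(L, T)) = g(op(op(mk(b, 0), g(W)), W)).
Decompose g/1: op(L, T) = op(op(mk(b, 0), g(W)), W).
Decompose op/2: L = op(mk(b, 0), g(W)),  T = W.
Bind L := op(mk(b, 0), g(W)); no other remaining equation mentions L.
Bind T := W; substituting into the remaining equation gives: mk(b, Z) = mk(Z, W).
Decompose mk/2: b = Z,  Z = W.
Bind Z := b; substituting into the remaining equation gives: b = W.
Bind W := b. Substituting into the earlier bindings gives L := op(mk(b, 0), g(b)), T := b.
MGU = { L -> op(mk(b, 0), g(b)), T -> b, Z -> b, W -> b }, so L -> op(mk(b, 0), g(b)).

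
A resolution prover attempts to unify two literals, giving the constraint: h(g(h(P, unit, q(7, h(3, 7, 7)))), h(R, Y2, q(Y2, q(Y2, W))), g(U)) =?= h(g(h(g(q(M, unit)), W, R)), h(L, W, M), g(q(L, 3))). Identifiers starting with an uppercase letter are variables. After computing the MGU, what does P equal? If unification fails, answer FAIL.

g(q(q(unit, q(unit, unit)), unit))

Decompose h/3: g(h(P, unit, q(7, h(3, 7, 7)))) =?= g(h(g(q(M, unit)), W, R)),  h(R, Y2, q(Y2, q(Y2, W))) =?= h(L, W, M),  g(U) =?= g(q(L, 3)).
Decompose g/1: h(P, unit, q(7, h(3, 7, 7))) =?= h(g(q(M, unit)), W, R).
Decompose h/3: P =?= g(q(M, unit)),  unit =?= W,  q(7, h(3, 7, 7)) =?= R.
Bind P := g(q(M, unit)); no other remaining equation mentions P.
Bind W := unit; substituting into the one remaining equation that mentions W gives: h(R, Y2, q(Y2, q(Y2, unit))) =?= h(L, unit, M).
Bind R := q(7, h(3, 7, 7)); substituting into the one remaining equation that mentions R gives: h(q(7, h(3, 7, 7)), Y2, q(Y2, q(Y2, unit))) =?= h(L, unit, M).
Decompose h/3: q(7, h(3, 7, 7)) =?= L,  Y2 =?= unit,  q(Y2, q(Y2, unit)) =?= M.
Bind L := q(7, h(3, 7, 7)); substituting into the one remaining equation that mentions L gives: g(U) =?= g(q(q(7, h(3, 7, 7)), 3)).
Bind Y2 := unit; substituting into the one remaining equation that mentions Y2 gives: q(unit, q(unit, unit)) =?= M.
Bind M := q(unit, q(unit, unit)); no other remaining equation mentions M. Substituting into the earlier binding gives P := g(q(q(unit, q(unit, unit)), unit)).
Decompose g/1: U =?= q(q(7, h(3, 7, 7)), 3).
Bind U := q(q(7, h(3, 7, 7)), 3).
MGU = { P := g(q(q(unit, q(unit, unit)), unit)), W := unit, R := q(7, h(3, 7, 7)), L := q(7, h(3, 7, 7)), Y2 := unit, M := q(unit, q(unit, unit)), U := q(q(7, h(3, 7, 7)), 3) }, so P := g(q(q(unit, q(unit, unit)), unit)).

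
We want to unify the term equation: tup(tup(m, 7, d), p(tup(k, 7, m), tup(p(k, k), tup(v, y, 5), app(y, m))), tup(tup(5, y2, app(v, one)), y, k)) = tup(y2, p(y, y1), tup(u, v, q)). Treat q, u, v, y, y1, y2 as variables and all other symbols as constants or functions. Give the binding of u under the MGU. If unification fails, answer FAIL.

tup(5, tup(m, 7, d), app(tup(k, 7, m), one))

Decompose tup/3: tup(m, 7, d) = y2,  p(tup(k, 7, m), tup(p(k, k), tup(v, y, 5), app(y, m))) = p(y, y1),  tup(tup(5, y2, app(v, one)), y, k) = tup(u, v, q).
Bind y2 := tup(m, 7, d); substituting into the one remaining equation that mentions y2 gives: tup(tup(5, tup(m, 7, d), app(v, one)), y, k) = tup(u, v, q).
Decompose p/2: tup(k, 7, m) = y,  tup(p(k, k), tup(v, y, 5), app(y, m)) = y1.
Bind y := tup(k, 7, m); substituting into the remaining equations gives: tup(p(k, k), tup(v, tup(k, 7, m), 5), app(tup(k, 7, m), m)) = y1,  tup(tup(5, tup(m, 7, d), app(v, one)), tup(k, 7, m), k) = tup(u, v, q).
Bind y1 := tup(p(k, k), tup(v, tup(k, 7, m), 5), app(tup(k, 7, m), m)); no other remaining equation mentions y1.
Decompose tup/3: tup(5, tup(m, 7, d), app(v, one)) = u,  tup(k, 7, m) = v,  k = q.
Bind u := tup(5, tup(m, 7, d), app(v, one)); no other remaining equation mentions u.
Bind v := tup(k, 7, m); no other remaining equation mentions v. Substituting into the earlier bindings gives y1 := tup(p(k, k), tup(tup(k, 7, m), tup(k, 7, m), 5), app(tup(k, 7, m), m)), u := tup(5, tup(m, 7, d), app(tup(k, 7, m), one)).
Bind q := k.
MGU = { y2 -> tup(m, 7, d), y -> tup(k, 7, m), y1 -> tup(p(k, k), tup(tup(k, 7, m), tup(k, 7, m), 5), app(tup(k, 7, m), m)), u -> tup(5, tup(m, 7, d), app(tup(k, 7, m), one)), v -> tup(k, 7, m), q -> k }, so u -> tup(5, tup(m, 7, d), app(tup(k, 7, m), one)).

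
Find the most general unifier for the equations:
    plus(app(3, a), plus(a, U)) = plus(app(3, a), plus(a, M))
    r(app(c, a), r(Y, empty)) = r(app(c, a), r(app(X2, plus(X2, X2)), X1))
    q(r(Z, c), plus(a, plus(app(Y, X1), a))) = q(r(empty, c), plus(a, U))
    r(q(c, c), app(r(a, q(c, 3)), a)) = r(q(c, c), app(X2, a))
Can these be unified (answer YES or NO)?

YES

Decompose plus/2: app(3, a) = app(3, a),  plus(a, U) = plus(a, M).
Delete trivial equation app(3, a) = app(3, a).
Decompose plus/2: a = a,  U = M.
Delete trivial equation a = a.
Bind U := M; substituting into the one remaining equation that mentions U gives: q(r(Z, c), plus(a, plus(app(Y, X1), a))) = q(r(empty, c), plus(a, M)).
Decompose r/2: app(c, a) = app(c, a),  r(Y, empty) = r(app(X2, plus(X2, X2)), X1).
Delete trivial equation app(c, a) = app(c, a).
Decompose r/2: Y = app(X2, plus(X2, X2)),  empty = X1.
Bind Y := app(X2, plus(X2, X2)); substituting into the one remaining equation that mentions Y gives: q(r(Z, c), plus(a, plus(app(app(X2, plus(X2, X2)), X1), a))) = q(r(empty, c), plus(a, M)).
Bind X1 := empty; substituting into the one remaining equation that mentions X1 gives: q(r(Z, c), plus(a, plus(app(app(X2, plus(X2, X2)), empty), a))) = q(r(empty, c), plus(a, M)).
Decompose q/2: r(Z, c) = r(empty, c),  plus(a, plus(app(app(X2, plus(X2, X2)), empty), a)) = plus(a, M).
Decompose r/2: Z = empty,  c = c.
Bind Z := empty; no other remaining equation mentions Z.
Delete trivial equation c = c.
Decompose plus/2: a = a,  plus(app(app(X2, plus(X2, X2)), empty), a) = M.
Delete trivial equation a = a.
Bind M := plus(app(app(X2, plus(X2, X2)), empty), a); no other remaining equation mentions M. Substituting into the earlier binding gives U := plus(app(app(X2, plus(X2, X2)), empty), a).
Decompose r/2: q(c, c) = q(c, c),  app(r(a, q(c, 3)), a) = app(X2, a).
Delete trivial equation q(c, c) = q(c, c).
Decompose app/2: r(a, q(c, 3)) = X2,  a = a.
Bind X2 := r(a, q(c, 3)); no other remaining equation mentions X2. Substituting into the earlier bindings gives U := plus(app(app(r(a, q(c, 3)), plus(r(a, q(c, 3)), r(a, q(c, 3)))), empty), a), Y := app(r(a, q(c, 3)), plus(r(a, q(c, 3)), r(a, q(c, 3)))), M := plus(app(app(r(a, q(c, 3)), plus(r(a, q(c, 3)), r(a, q(c, 3)))), empty), a).
Delete trivial equation a = a.
No equations remain and no clash or occurs-check failure arose, so a unifier exists.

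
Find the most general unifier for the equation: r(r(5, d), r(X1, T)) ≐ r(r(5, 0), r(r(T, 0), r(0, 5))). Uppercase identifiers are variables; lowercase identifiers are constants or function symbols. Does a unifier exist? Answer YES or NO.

NO

Decompose r/2: r(5, d) ≐ r(5, 0),  r(X1, T) ≐ r(r(T, 0), r(0, 5)).
Decompose r/2: 5 ≐ 5,  d ≐ 0.
Delete trivial equation 5 ≐ 5.
Clash: constants d and 0 differ; no unifier exists.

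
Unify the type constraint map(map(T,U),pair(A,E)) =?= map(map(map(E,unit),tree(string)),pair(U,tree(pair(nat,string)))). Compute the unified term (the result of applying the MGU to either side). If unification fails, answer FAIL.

Decompose map/2: map(T,U) =?= map(map(E,unit),tree(string)),  pair(A,E) =?= pair(U,tree(pair(nat,string))).
Decompose map/2: T =?= map(E,unit),  U =?= tree(string).
Bind T := map(E,unit); no other remaining equation mentions T.
Bind U := tree(string); substituting into the remaining equation gives: pair(A,E) =?= pair(tree(string),tree(pair(nat,string))).
Decompose pair/2: A =?= tree(string),  E =?= tree(pair(nat,string)).
Bind A := tree(string); no other remaining equation mentions A.
Bind E := tree(pair(nat,string)). Substituting into the earlier binding gives T := map(tree(pair(nat,string)),unit).
Applying the MGU to either side gives map(map(map(tree(pair(nat,string)),unit),tree(string)),pair(tree(string),tree(pair(nat,string)))).

map(map(map(tree(pair(nat,string)),unit),tree(string)),pair(tree(string),tree(pair(nat,string))))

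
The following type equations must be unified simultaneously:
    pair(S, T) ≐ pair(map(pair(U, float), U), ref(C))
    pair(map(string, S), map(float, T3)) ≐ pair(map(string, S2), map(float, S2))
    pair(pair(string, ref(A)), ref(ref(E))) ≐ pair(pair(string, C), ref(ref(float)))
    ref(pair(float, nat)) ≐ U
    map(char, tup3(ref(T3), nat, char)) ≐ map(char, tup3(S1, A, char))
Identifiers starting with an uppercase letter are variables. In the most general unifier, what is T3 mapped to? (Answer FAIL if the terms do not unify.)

Decompose pair/2: S ≐ map(pair(U, float), U),  T ≐ ref(C).
Bind S := map(pair(U, float), U); substituting into the one remaining equation that mentions S gives: pair(map(string, map(pair(U, float), U)), map(float, T3)) ≐ pair(map(string, S2), map(float, S2)).
Bind T := ref(C); no other remaining equation mentions T.
Decompose pair/2: map(string, map(pair(U, float), U)) ≐ map(string, S2),  map(float, T3) ≐ map(float, S2).
Decompose map/2: string ≐ string,  map(pair(U, float), U) ≐ S2.
Delete trivial equation string ≐ string.
Bind S2 := map(pair(U, float), U); substituting into the one remaining equation that mentions S2 gives: map(float, T3) ≐ map(float, map(pair(U, float), U)).
Decompose map/2: float ≐ float,  T3 ≐ map(pair(U, float), U).
Delete trivial equation float ≐ float.
Bind T3 := map(pair(U, float), U); substituting into the one remaining equation that mentions T3 gives: map(char, tup3(ref(map(pair(U, float), U)), nat, char)) ≐ map(char, tup3(S1, A, char)).
Decompose pair/2: pair(string, ref(A)) ≐ pair(string, C),  ref(ref(E)) ≐ ref(ref(float)).
Decompose pair/2: string ≐ string,  ref(A) ≐ C.
Delete trivial equation string ≐ string.
Bind C := ref(A); no other remaining equation mentions C. Substituting into the earlier binding gives T := ref(ref(A)).
Decompose ref/1: ref(E) ≐ ref(float).
Decompose ref/1: E ≐ float.
Bind E := float; no other remaining equation mentions E.
Bind U := ref(pair(float, nat)); substituting into the remaining equation gives: map(char, tup3(ref(map(pair(ref(pair(float, nat)), float), ref(pair(float, nat)))), nat, char)) ≐ map(char, tup3(S1, A, char)). Substituting into the earlier bindings gives S := map(pair(ref(pair(float, nat)), float), ref(pair(float, nat))), S2 := map(pair(ref(pair(float, nat)), float), ref(pair(float, nat))), T3 := map(pair(ref(pair(float, nat)), float), ref(pair(float, nat))).
Decompose map/2: char ≐ char,  tup3(ref(map(pair(ref(pair(float, nat)), float), ref(pair(float, nat)))), nat, char) ≐ tup3(S1, A, char).
Delete trivial equation char ≐ char.
Decompose tup3/3: ref(map(pair(ref(pair(float, nat)), float), ref(pair(float, nat)))) ≐ S1,  nat ≐ A,  char ≐ char.
Bind S1 := ref(map(pair(ref(pair(float, nat)), float), ref(pair(float, nat)))); no other remaining equation mentions S1.
Bind A := nat; no other remaining equation mentions A. Substituting into the earlier bindings gives T := ref(ref(nat)), C := ref(nat).
Delete trivial equation char ≐ char.
MGU = { S ↦ map(pair(ref(pair(float, nat)), float), ref(pair(float, nat))), T ↦ ref(ref(nat)), S2 ↦ map(pair(ref(pair(float, nat)), float), ref(pair(float, nat))), T3 ↦ map(pair(ref(pair(float, nat)), float), ref(pair(float, nat))), C ↦ ref(nat), E ↦ float, U ↦ ref(pair(float, nat)), S1 ↦ ref(map(pair(ref(pair(float, nat)), float), ref(pair(float, nat)))), A ↦ nat }, so T3 ↦ map(pair(ref(pair(float, nat)), float), ref(pair(float, nat))).

map(pair(ref(pair(float, nat)), float), ref(pair(float, nat)))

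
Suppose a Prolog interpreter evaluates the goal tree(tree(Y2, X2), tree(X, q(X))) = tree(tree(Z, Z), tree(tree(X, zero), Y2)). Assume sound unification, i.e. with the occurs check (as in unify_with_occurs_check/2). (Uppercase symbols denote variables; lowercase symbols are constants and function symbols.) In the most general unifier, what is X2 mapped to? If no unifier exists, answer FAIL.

FAIL

Decompose tree/2: tree(Y2, X2) = tree(Z, Z),  tree(X, q(X)) = tree(tree(X, zero), Y2).
Decompose tree/2: Y2 = Z,  X2 = Z.
Bind Y2 := Z; substituting into the one remaining equation that mentions Y2 gives: tree(X, q(X)) = tree(tree(X, zero), Z).
Bind X2 := Z; no other remaining equation mentions X2.
Decompose tree/2: X = tree(X, zero),  q(X) = Z.
Occurs check fails: X occurs in tree(X, zero); the equation X = tree(X, zero) has no finite solution.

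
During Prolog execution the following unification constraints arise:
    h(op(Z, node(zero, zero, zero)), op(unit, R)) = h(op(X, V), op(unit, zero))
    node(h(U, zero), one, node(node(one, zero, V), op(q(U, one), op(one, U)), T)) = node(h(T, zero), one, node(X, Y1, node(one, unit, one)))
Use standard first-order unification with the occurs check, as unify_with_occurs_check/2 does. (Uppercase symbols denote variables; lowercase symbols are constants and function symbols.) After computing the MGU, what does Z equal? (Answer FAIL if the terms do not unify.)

node(one, zero, node(zero, zero, zero))

Decompose h/2: op(Z, node(zero, zero, zero)) = op(X, V),  op(unit, R) = op(unit, zero).
Decompose op/2: Z = X,  node(zero, zero, zero) = V.
Bind Z := X; no other remaining equation mentions Z.
Bind V := node(zero, zero, zero); substituting into the one remaining equation that mentions V gives: node(h(U, zero), one, node(node(one, zero, node(zero, zero, zero)), op(q(U, one), op(one, U)), T)) = node(h(T, zero), one, node(X, Y1, node(one, unit, one))).
Decompose op/2: unit = unit,  R = zero.
Delete trivial equation unit = unit.
Bind R := zero; no other remaining equation mentions R.
Decompose node/3: h(U, zero) = h(T, zero),  one = one,  node(node(one, zero, node(zero, zero, zero)), op(q(U, one), op(one, U)), T) = node(X, Y1, node(one, unit, one)).
Decompose h/2: U = T,  zero = zero.
Bind U := T; substituting into the one remaining equation that mentions U gives: node(node(one, zero, node(zero, zero, zero)), op(q(T, one), op(one, T)), T) = node(X, Y1, node(one, unit, one)).
Delete trivial equation zero = zero.
Delete trivial equation one = one.
Decompose node/3: node(one, zero, node(zero, zero, zero)) = X,  op(q(T, one), op(one, T)) = Y1,  T = node(one, unit, one).
Bind X := node(one, zero, node(zero, zero, zero)); no other remaining equation mentions X. Substituting into the earlier binding gives Z := node(one, zero, node(zero, zero, zero)).
Bind Y1 := op(q(T, one), op(one, T)); no other remaining equation mentions Y1.
Bind T := node(one, unit, one). Substituting into the earlier bindings gives U := node(one, unit, one), Y1 := op(q(node(one, unit, one), one), op(one, node(one, unit, one))).
MGU = { Z -> node(one, zero, node(zero, zero, zero)), V -> node(zero, zero, zero), R -> zero, U -> node(one, unit, one), X -> node(one, zero, node(zero, zero, zero)), Y1 -> op(q(node(one, unit, one), one), op(one, node(one, unit, one))), T -> node(one, unit, one) }, so Z -> node(one, zero, node(zero, zero, zero)).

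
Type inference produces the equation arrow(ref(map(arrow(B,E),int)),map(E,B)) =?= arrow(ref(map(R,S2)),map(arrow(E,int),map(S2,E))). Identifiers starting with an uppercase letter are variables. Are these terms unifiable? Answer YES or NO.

NO

Decompose arrow/2: ref(map(arrow(B,E),int)) =?= ref(map(R,S2)),  map(E,B) =?= map(arrow(E,int),map(S2,E)).
Decompose ref/1: map(arrow(B,E),int) =?= map(R,S2).
Decompose map/2: arrow(B,E) =?= R,  int =?= S2.
Bind R := arrow(B,E); no other remaining equation mentions R.
Bind S2 := int; substituting into the remaining equation gives: map(E,B) =?= map(arrow(E,int),map(int,E)).
Decompose map/2: E =?= arrow(E,int),  B =?= map(int,E).
Occurs check fails: E occurs in arrow(E,int); the equation E =?= arrow(E,int) has no finite solution.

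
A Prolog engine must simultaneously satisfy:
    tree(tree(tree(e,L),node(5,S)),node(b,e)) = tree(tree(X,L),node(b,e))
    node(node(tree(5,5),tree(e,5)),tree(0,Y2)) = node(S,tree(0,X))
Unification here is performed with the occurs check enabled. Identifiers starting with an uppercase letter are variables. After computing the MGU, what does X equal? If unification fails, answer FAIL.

Decompose tree/2: tree(tree(e,L),node(5,S)) = tree(X,L),  node(b,e) = node(b,e).
Decompose tree/2: tree(e,L) = X,  node(5,S) = L.
Bind X := tree(e,L); substituting into the one remaining equation that mentions X gives: node(node(tree(5,5),tree(e,5)),tree(0,Y2)) = node(S,tree(0,tree(e,L))).
Bind L := node(5,S); substituting into the one remaining equation that mentions L gives: node(node(tree(5,5),tree(e,5)),tree(0,Y2)) = node(S,tree(0,tree(e,node(5,S)))). Substituting into the earlier binding gives X := tree(e,node(5,S)).
Delete trivial equation node(b,e) = node(b,e).
Decompose node/2: node(tree(5,5),tree(e,5)) = S,  tree(0,Y2) = tree(0,tree(e,node(5,S))).
Bind S := node(tree(5,5),tree(e,5)); substituting into the remaining equation gives: tree(0,Y2) = tree(0,tree(e,node(5,node(tree(5,5),tree(e,5))))). Substituting into the earlier bindings gives X := tree(e,node(5,node(tree(5,5),tree(e,5)))), L := node(5,node(tree(5,5),tree(e,5))).
Decompose tree/2: 0 = 0,  Y2 = tree(e,node(5,node(tree(5,5),tree(e,5)))).
Delete trivial equation 0 = 0.
Bind Y2 := tree(e,node(5,node(tree(5,5),tree(e,5)))).
MGU = { X = tree(e,node(5,node(tree(5,5),tree(e,5)))), L = node(5,node(tree(5,5),tree(e,5))), S = node(tree(5,5),tree(e,5)), Y2 = tree(e,node(5,node(tree(5,5),tree(e,5)))) }, so X = tree(e,node(5,node(tree(5,5),tree(e,5)))).

tree(e,node(5,node(tree(5,5),tree(e,5))))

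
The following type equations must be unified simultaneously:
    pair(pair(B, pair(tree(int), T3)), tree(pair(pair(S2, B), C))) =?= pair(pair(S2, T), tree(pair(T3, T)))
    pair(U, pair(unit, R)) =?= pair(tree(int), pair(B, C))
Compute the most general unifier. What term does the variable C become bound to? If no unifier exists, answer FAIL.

Decompose pair/2: pair(B, pair(tree(int), T3)) =?= pair(S2, T),  tree(pair(pair(S2, B), C)) =?= tree(pair(T3, T)).
Decompose pair/2: B =?= S2,  pair(tree(int), T3) =?= T.
Bind B := S2; substituting into the 2 remaining equations that mention B gives: tree(pair(pair(S2, S2), C)) =?= tree(pair(T3, T)),  pair(U, pair(unit, R)) =?= pair(tree(int), pair(S2, C)).
Bind T := pair(tree(int), T3); substituting into the one remaining equation that mentions T gives: tree(pair(pair(S2, S2), C)) =?= tree(pair(T3, pair(tree(int), T3))).
Decompose tree/1: pair(pair(S2, S2), C) =?= pair(T3, pair(tree(int), T3)).
Decompose pair/2: pair(S2, S2) =?= T3,  C =?= pair(tree(int), T3).
Bind T3 := pair(S2, S2); substituting into the one remaining equation that mentions T3 gives: C =?= pair(tree(int), pair(S2, S2)). Substituting into the earlier binding gives T := pair(tree(int), pair(S2, S2)).
Bind C := pair(tree(int), pair(S2, S2)); substituting into the remaining equation gives: pair(U, pair(unit, R)) =?= pair(tree(int), pair(S2, pair(tree(int), pair(S2, S2)))).
Decompose pair/2: U =?= tree(int),  pair(unit, R) =?= pair(S2, pair(tree(int), pair(S2, S2))).
Bind U := tree(int); no other remaining equation mentions U.
Decompose pair/2: unit =?= S2,  R =?= pair(tree(int), pair(S2, S2)).
Bind S2 := unit; substituting into the remaining equation gives: R =?= pair(tree(int), pair(unit, unit)). Substituting into the earlier bindings gives B := unit, T := pair(tree(int), pair(unit, unit)), T3 := pair(unit, unit), C := pair(tree(int), pair(unit, unit)).
Bind R := pair(tree(int), pair(unit, unit)).
MGU = { B -> unit, T -> pair(tree(int), pair(unit, unit)), T3 -> pair(unit, unit), C -> pair(tree(int), pair(unit, unit)), U -> tree(int), S2 -> unit, R -> pair(tree(int), pair(unit, unit)) }, so C -> pair(tree(int), pair(unit, unit)).

pair(tree(int), pair(unit, unit))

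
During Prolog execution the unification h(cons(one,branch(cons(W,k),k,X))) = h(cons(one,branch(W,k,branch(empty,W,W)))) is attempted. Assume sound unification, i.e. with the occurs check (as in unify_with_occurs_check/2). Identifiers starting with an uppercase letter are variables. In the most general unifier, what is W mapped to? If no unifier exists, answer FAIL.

Decompose h/1: cons(one,branch(cons(W,k),k,X)) = cons(one,branch(W,k,branch(empty,W,W))).
Decompose cons/2: one = one,  branch(cons(W,k),k,X) = branch(W,k,branch(empty,W,W)).
Delete trivial equation one = one.
Decompose branch/3: cons(W,k) = W,  k = k,  X = branch(empty,W,W).
Occurs check fails: W occurs in cons(W,k); the equation W = cons(W,k) has no finite solution.

FAIL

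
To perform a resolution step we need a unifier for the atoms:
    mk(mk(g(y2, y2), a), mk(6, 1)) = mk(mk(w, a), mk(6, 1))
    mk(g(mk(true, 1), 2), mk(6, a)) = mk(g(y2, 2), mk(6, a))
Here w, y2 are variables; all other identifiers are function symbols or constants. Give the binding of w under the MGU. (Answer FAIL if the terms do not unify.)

g(mk(true, 1), mk(true, 1))

Decompose mk/2: mk(g(y2, y2), a) = mk(w, a),  mk(6, 1) = mk(6, 1).
Decompose mk/2: g(y2, y2) = w,  a = a.
Bind w := g(y2, y2); no other remaining equation mentions w.
Delete trivial equation a = a.
Delete trivial equation mk(6, 1) = mk(6, 1).
Decompose mk/2: g(mk(true, 1), 2) = g(y2, 2),  mk(6, a) = mk(6, a).
Decompose g/2: mk(true, 1) = y2,  2 = 2.
Bind y2 := mk(true, 1); no other remaining equation mentions y2. Substituting into the earlier binding gives w := g(mk(true, 1), mk(true, 1)).
Delete trivial equation 2 = 2.
Delete trivial equation mk(6, a) = mk(6, a).
MGU = { w ↦ g(mk(true, 1), mk(true, 1)), y2 ↦ mk(true, 1) }, so w ↦ g(mk(true, 1), mk(true, 1)).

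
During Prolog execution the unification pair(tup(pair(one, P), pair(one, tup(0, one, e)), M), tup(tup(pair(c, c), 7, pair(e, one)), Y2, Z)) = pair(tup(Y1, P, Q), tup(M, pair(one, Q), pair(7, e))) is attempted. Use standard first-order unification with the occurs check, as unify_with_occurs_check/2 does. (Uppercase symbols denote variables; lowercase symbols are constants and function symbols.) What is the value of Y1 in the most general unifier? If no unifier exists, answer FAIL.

pair(one, pair(one, tup(0, one, e)))

Decompose pair/2: tup(pair(one, P), pair(one, tup(0, one, e)), M) = tup(Y1, P, Q),  tup(tup(pair(c, c), 7, pair(e, one)), Y2, Z) = tup(M, pair(one, Q), pair(7, e)).
Decompose tup/3: pair(one, P) = Y1,  pair(one, tup(0, one, e)) = P,  M = Q.
Bind Y1 := pair(one, P); no other remaining equation mentions Y1.
Bind P := pair(one, tup(0, one, e)); no other remaining equation mentions P. Substituting into the earlier binding gives Y1 := pair(one, pair(one, tup(0, one, e))).
Bind M := Q; substituting into the remaining equation gives: tup(tup(pair(c, c), 7, pair(e, one)), Y2, Z) = tup(Q, pair(one, Q), pair(7, e)).
Decompose tup/3: tup(pair(c, c), 7, pair(e, one)) = Q,  Y2 = pair(one, Q),  Z = pair(7, e).
Bind Q := tup(pair(c, c), 7, pair(e, one)); substituting into the one remaining equation that mentions Q gives: Y2 = pair(one, tup(pair(c, c), 7, pair(e, one))). Substituting into the earlier binding gives M := tup(pair(c, c), 7, pair(e, one)).
Bind Y2 := pair(one, tup(pair(c, c), 7, pair(e, one))); no other remaining equation mentions Y2.
Bind Z := pair(7, e).
MGU = { Y1 -> pair(one, pair(one, tup(0, one, e))), P -> pair(one, tup(0, one, e)), M -> tup(pair(c, c), 7, pair(e, one)), Q -> tup(pair(c, c), 7, pair(e, one)), Y2 -> pair(one, tup(pair(c, c), 7, pair(e, one))), Z -> pair(7, e) }, so Y1 -> pair(one, pair(one, tup(0, one, e))).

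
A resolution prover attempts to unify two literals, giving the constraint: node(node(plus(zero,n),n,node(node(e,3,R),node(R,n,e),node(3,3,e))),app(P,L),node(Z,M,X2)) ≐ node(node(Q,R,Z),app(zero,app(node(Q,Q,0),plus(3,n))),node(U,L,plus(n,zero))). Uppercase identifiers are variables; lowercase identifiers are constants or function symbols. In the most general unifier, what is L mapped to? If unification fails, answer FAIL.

Decompose node/3: node(plus(zero,n),n,node(node(e,3,R),node(R,n,e),node(3,3,e))) ≐ node(Q,R,Z),  app(P,L) ≐ app(zero,app(node(Q,Q,0),plus(3,n))),  node(Z,M,X2) ≐ node(U,L,plus(n,zero)).
Decompose node/3: plus(zero,n) ≐ Q,  n ≐ R,  node(node(e,3,R),node(R,n,e),node(3,3,e)) ≐ Z.
Bind Q := plus(zero,n); substituting into the one remaining equation that mentions Q gives: app(P,L) ≐ app(zero,app(node(plus(zero,n),plus(zero,n),0),plus(3,n))).
Bind R := n; substituting into the one remaining equation that mentions R gives: node(node(e,3,n),node(n,n,e),node(3,3,e)) ≐ Z.
Bind Z := node(node(e,3,n),node(n,n,e),node(3,3,e)); substituting into the one remaining equation that mentions Z gives: node(node(node(e,3,n),node(n,n,e),node(3,3,e)),M,X2) ≐ node(U,L,plus(n,zero)).
Decompose app/2: P ≐ zero,  L ≐ app(node(plus(zero,n),plus(zero,n),0),plus(3,n)).
Bind P := zero; no other remaining equation mentions P.
Bind L := app(node(plus(zero,n),plus(zero,n),0),plus(3,n)); substituting into the remaining equation gives: node(node(node(e,3,n),node(n,n,e),node(3,3,e)),M,X2) ≐ node(U,app(node(plus(zero,n),plus(zero,n),0),plus(3,n)),plus(n,zero)).
Decompose node/3: node(node(e,3,n),node(n,n,e),node(3,3,e)) ≐ U,  M ≐ app(node(plus(zero,n),plus(zero,n),0),plus(3,n)),  X2 ≐ plus(n,zero).
Bind U := node(node(e,3,n),node(n,n,e),node(3,3,e)); no other remaining equation mentions U.
Bind M := app(node(plus(zero,n),plus(zero,n),0),plus(3,n)); no other remaining equation mentions M.
Bind X2 := plus(n,zero).
MGU = { Q -> plus(zero,n), R -> n, Z -> node(node(e,3,n),node(n,n,e),node(3,3,e)), P -> zero, L -> app(node(plus(zero,n),plus(zero,n),0),plus(3,n)), U -> node(node(e,3,n),node(n,n,e),node(3,3,e)), M -> app(node(plus(zero,n),plus(zero,n),0),plus(3,n)), X2 -> plus(n,zero) }, so L -> app(node(plus(zero,n),plus(zero,n),0),plus(3,n)).

app(node(plus(zero,n),plus(zero,n),0),plus(3,n))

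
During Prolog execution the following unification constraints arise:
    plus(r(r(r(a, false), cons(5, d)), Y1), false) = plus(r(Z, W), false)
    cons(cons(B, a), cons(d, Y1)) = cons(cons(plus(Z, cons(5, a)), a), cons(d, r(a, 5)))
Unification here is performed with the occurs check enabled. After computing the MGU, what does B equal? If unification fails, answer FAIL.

Decompose plus/2: r(r(r(a, false), cons(5, d)), Y1) = r(Z, W),  false = false.
Decompose r/2: r(r(a, false), cons(5, d)) = Z,  Y1 = W.
Bind Z := r(r(a, false), cons(5, d)); substituting into the one remaining equation that mentions Z gives: cons(cons(B, a), cons(d, Y1)) = cons(cons(plus(r(r(a, false), cons(5, d)), cons(5, a)), a), cons(d, r(a, 5))).
Bind Y1 := W; substituting into the one remaining equation that mentions Y1 gives: cons(cons(B, a), cons(d, W)) = cons(cons(plus(r(r(a, false), cons(5, d)), cons(5, a)), a), cons(d, r(a, 5))).
Delete trivial equation false = false.
Decompose cons/2: cons(B, a) = cons(plus(r(r(a, false), cons(5, d)), cons(5, a)), a),  cons(d, W) = cons(d, r(a, 5)).
Decompose cons/2: B = plus(r(r(a, false), cons(5, d)), cons(5, a)),  a = a.
Bind B := plus(r(r(a, false), cons(5, d)), cons(5, a)); no other remaining equation mentions B.
Delete trivial equation a = a.
Decompose cons/2: d = d,  W = r(a, 5).
Delete trivial equation d = d.
Bind W := r(a, 5). Substituting into the earlier binding gives Y1 := r(a, 5).
MGU = { Z -> r(r(a, false), cons(5, d)), Y1 -> r(a, 5), B -> plus(r(r(a, false), cons(5, d)), cons(5, a)), W -> r(a, 5) }, so B -> plus(r(r(a, false), cons(5, d)), cons(5, a)).

plus(r(r(a, false), cons(5, d)), cons(5, a))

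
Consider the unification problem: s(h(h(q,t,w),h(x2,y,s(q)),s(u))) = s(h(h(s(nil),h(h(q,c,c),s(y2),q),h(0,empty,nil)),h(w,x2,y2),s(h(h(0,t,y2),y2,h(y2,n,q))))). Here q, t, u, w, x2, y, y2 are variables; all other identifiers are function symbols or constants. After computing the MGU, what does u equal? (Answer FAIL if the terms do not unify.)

Decompose s/1: h(h(q,t,w),h(x2,y,s(q)),s(u)) = h(h(s(nil),h(h(q,c,c),s(y2),q),h(0,empty,nil)),h(w,x2,y2),s(h(h(0,t,y2),y2,h(y2,n,q)))).
Decompose h/3: h(q,t,w) = h(s(nil),h(h(q,c,c),s(y2),q),h(0,empty,nil)),  h(x2,y,s(q)) = h(w,x2,y2),  s(u) = s(h(h(0,t,y2),y2,h(y2,n,q))).
Decompose h/3: q = s(nil),  t = h(h(q,c,c),s(y2),q),  w = h(0,empty,nil).
Bind q := s(nil); substituting into the 3 remaining equations that mention q gives: t = h(h(s(nil),c,c),s(y2),s(nil)),  h(x2,y,s(s(nil))) = h(w,x2,y2),  s(u) = s(h(h(0,t,y2),y2,h(y2,n,s(nil)))).
Bind t := h(h(s(nil),c,c),s(y2),s(nil)); substituting into the one remaining equation that mentions t gives: s(u) = s(h(h(0,h(h(s(nil),c,c),s(y2),s(nil)),y2),y2,h(y2,n,s(nil)))).
Bind w := h(0,empty,nil); substituting into the one remaining equation that mentions w gives: h(x2,y,s(s(nil))) = h(h(0,empty,nil),x2,y2).
Decompose h/3: x2 = h(0,empty,nil),  y = x2,  s(s(nil)) = y2.
Bind x2 := h(0,empty,nil); substituting into the one remaining equation that mentions x2 gives: y = h(0,empty,nil).
Bind y := h(0,empty,nil); no other remaining equation mentions y.
Bind y2 := s(s(nil)); substituting into the remaining equation gives: s(u) = s(h(h(0,h(h(s(nil),c,c),s(s(s(nil))),s(nil)),s(s(nil))),s(s(nil)),h(s(s(nil)),n,s(nil)))). Substituting into the earlier binding gives t := h(h(s(nil),c,c),s(s(s(nil))),s(nil)).
Decompose s/1: u = h(h(0,h(h(s(nil),c,c),s(s(s(nil))),s(nil)),s(s(nil))),s(s(nil)),h(s(s(nil)),n,s(nil))).
Bind u := h(h(0,h(h(s(nil),c,c),s(s(s(nil))),s(nil)),s(s(nil))),s(s(nil)),h(s(s(nil)),n,s(nil))).
MGU = { q ↦ s(nil), t ↦ h(h(s(nil),c,c),s(s(s(nil))),s(nil)), w ↦ h(0,empty,nil), x2 ↦ h(0,empty,nil), y ↦ h(0,empty,nil), y2 ↦ s(s(nil)), u ↦ h(h(0,h(h(s(nil),c,c),s(s(s(nil))),s(nil)),s(s(nil))),s(s(nil)),h(s(s(nil)),n,s(nil))) }, so u ↦ h(h(0,h(h(s(nil),c,c),s(s(s(nil))),s(nil)),s(s(nil))),s(s(nil)),h(s(s(nil)),n,s(nil))).

h(h(0,h(h(s(nil),c,c),s(s(s(nil))),s(nil)),s(s(nil))),s(s(nil)),h(s(s(nil)),n,s(nil)))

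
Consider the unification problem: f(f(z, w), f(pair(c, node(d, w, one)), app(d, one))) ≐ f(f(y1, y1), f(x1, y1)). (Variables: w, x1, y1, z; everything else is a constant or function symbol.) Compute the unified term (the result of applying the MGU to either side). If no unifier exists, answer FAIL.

f(f(app(d, one), app(d, one)), f(pair(c, node(d, app(d, one), one)), app(d, one)))

Decompose f/2: f(z, w) ≐ f(y1, y1),  f(pair(c, node(d, w, one)), app(d, one)) ≐ f(x1, y1).
Decompose f/2: z ≐ y1,  w ≐ y1.
Bind z := y1; no other remaining equation mentions z.
Bind w := y1; substituting into the remaining equation gives: f(pair(c, node(d, y1, one)), app(d, one)) ≐ f(x1, y1).
Decompose f/2: pair(c, node(d, y1, one)) ≐ x1,  app(d, one) ≐ y1.
Bind x1 := pair(c, node(d, y1, one)); no other remaining equation mentions x1.
Bind y1 := app(d, one). Substituting into the earlier bindings gives z := app(d, one), w := app(d, one), x1 := pair(c, node(d, app(d, one), one)).
Applying the MGU to either side gives f(f(app(d, one), app(d, one)), f(pair(c, node(d, app(d, one), one)), app(d, one))).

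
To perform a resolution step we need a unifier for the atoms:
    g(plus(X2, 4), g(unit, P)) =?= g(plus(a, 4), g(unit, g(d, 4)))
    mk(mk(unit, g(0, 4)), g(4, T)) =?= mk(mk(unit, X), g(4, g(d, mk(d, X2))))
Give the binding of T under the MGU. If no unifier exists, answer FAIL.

g(d, mk(d, a))

Decompose g/2: plus(X2, 4) =?= plus(a, 4),  g(unit, P) =?= g(unit, g(d, 4)).
Decompose plus/2: X2 =?= a,  4 =?= 4.
Bind X2 := a; substituting into the one remaining equation that mentions X2 gives: mk(mk(unit, g(0, 4)), g(4, T)) =?= mk(mk(unit, X), g(4, g(d, mk(d, a)))).
Delete trivial equation 4 =?= 4.
Decompose g/2: unit =?= unit,  P =?= g(d, 4).
Delete trivial equation unit =?= unit.
Bind P := g(d, 4); no other remaining equation mentions P.
Decompose mk/2: mk(unit, g(0, 4)) =?= mk(unit, X),  g(4, T) =?= g(4, g(d, mk(d, a))).
Decompose mk/2: unit =?= unit,  g(0, 4) =?= X.
Delete trivial equation unit =?= unit.
Bind X := g(0, 4); no other remaining equation mentions X.
Decompose g/2: 4 =?= 4,  T =?= g(d, mk(d, a)).
Delete trivial equation 4 =?= 4.
Bind T := g(d, mk(d, a)).
MGU = { X2 := a, P := g(d, 4), X := g(0, 4), T := g(d, mk(d, a)) }, so T := g(d, mk(d, a)).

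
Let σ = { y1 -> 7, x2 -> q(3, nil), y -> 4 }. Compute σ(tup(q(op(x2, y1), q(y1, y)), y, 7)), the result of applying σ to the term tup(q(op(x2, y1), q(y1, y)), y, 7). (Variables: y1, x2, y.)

tup(q(op(q(3, nil), 7), q(7, 4)), 4, 7)

Replace each occurrence of y1 with 7.
Replace each occurrence of x2 with q(3, nil).
Replace each occurrence of y with 4.
Result: tup(q(op(q(3, nil), 7), q(7, 4)), 4, 7).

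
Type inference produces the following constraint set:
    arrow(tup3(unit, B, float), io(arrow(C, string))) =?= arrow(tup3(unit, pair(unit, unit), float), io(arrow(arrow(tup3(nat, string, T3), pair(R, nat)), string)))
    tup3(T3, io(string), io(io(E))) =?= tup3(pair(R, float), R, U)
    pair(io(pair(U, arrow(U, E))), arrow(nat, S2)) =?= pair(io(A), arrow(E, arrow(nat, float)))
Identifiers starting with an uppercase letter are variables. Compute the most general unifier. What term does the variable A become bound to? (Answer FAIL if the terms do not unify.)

Decompose arrow/2: tup3(unit, B, float) =?= tup3(unit, pair(unit, unit), float),  io(arrow(C, string)) =?= io(arrow(arrow(tup3(nat, string, T3), pair(R, nat)), string)).
Decompose tup3/3: unit =?= unit,  B =?= pair(unit, unit),  float =?= float.
Delete trivial equation unit =?= unit.
Bind B := pair(unit, unit); no other remaining equation mentions B.
Delete trivial equation float =?= float.
Decompose io/1: arrow(C, string) =?= arrow(arrow(tup3(nat, string, T3), pair(R, nat)), string).
Decompose arrow/2: C =?= arrow(tup3(nat, string, T3), pair(R, nat)),  string =?= string.
Bind C := arrow(tup3(nat, string, T3), pair(R, nat)); no other remaining equation mentions C.
Delete trivial equation string =?= string.
Decompose tup3/3: T3 =?= pair(R, float),  io(string) =?= R,  io(io(E)) =?= U.
Bind T3 := pair(R, float); no other remaining equation mentions T3. Substituting into the earlier binding gives C := arrow(tup3(nat, string, pair(R, float)), pair(R, nat)).
Bind R := io(string); no other remaining equation mentions R. Substituting into the earlier bindings gives C := arrow(tup3(nat, string, pair(io(string), float)), pair(io(string), nat)), T3 := pair(io(string), float).
Bind U := io(io(E)); substituting into the remaining equation gives: pair(io(pair(io(io(E)), arrow(io(io(E)), E))), arrow(nat, S2)) =?= pair(io(A), arrow(E, arrow(nat, float))).
Decompose pair/2: io(pair(io(io(E)), arrow(io(io(E)), E))) =?= io(A),  arrow(nat, S2) =?= arrow(E, arrow(nat, float)).
Decompose io/1: pair(io(io(E)), arrow(io(io(E)), E)) =?= A.
Bind A := pair(io(io(E)), arrow(io(io(E)), E)); no other remaining equation mentions A.
Decompose arrow/2: nat =?= E,  S2 =?= arrow(nat, float).
Bind E := nat; no other remaining equation mentions E. Substituting into the earlier bindings gives U := io(io(nat)), A := pair(io(io(nat)), arrow(io(io(nat)), nat)).
Bind S2 := arrow(nat, float).
MGU = { B -> pair(unit, unit), C -> arrow(tup3(nat, string, pair(io(string), float)), pair(io(string), nat)), T3 -> pair(io(string), float), R -> io(string), U -> io(io(nat)), A -> pair(io(io(nat)), arrow(io(io(nat)), nat)), E -> nat, S2 -> arrow(nat, float) }, so A -> pair(io(io(nat)), arrow(io(io(nat)), nat)).

pair(io(io(nat)), arrow(io(io(nat)), nat))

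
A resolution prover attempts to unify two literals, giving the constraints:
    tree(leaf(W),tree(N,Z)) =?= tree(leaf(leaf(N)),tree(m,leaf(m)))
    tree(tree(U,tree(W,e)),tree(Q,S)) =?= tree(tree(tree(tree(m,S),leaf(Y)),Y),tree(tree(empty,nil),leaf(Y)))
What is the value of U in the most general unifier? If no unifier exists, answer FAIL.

Decompose tree/2: leaf(W) =?= leaf(leaf(N)),  tree(N,Z) =?= tree(m,leaf(m)).
Decompose leaf/1: W =?= leaf(N).
Bind W := leaf(N); substituting into the one remaining equation that mentions W gives: tree(tree(U,tree(leaf(N),e)),tree(Q,S)) =?= tree(tree(tree(tree(m,S),leaf(Y)),Y),tree(tree(empty,nil),leaf(Y))).
Decompose tree/2: N =?= m,  Z =?= leaf(m).
Bind N := m; substituting into the one remaining equation that mentions N gives: tree(tree(U,tree(leaf(m),e)),tree(Q,S)) =?= tree(tree(tree(tree(m,S),leaf(Y)),Y),tree(tree(empty,nil),leaf(Y))). Substituting into the earlier binding gives W := leaf(m).
Bind Z := leaf(m); no other remaining equation mentions Z.
Decompose tree/2: tree(U,tree(leaf(m),e)) =?= tree(tree(tree(m,S),leaf(Y)),Y),  tree(Q,S) =?= tree(tree(empty,nil),leaf(Y)).
Decompose tree/2: U =?= tree(tree(m,S),leaf(Y)),  tree(leaf(m),e) =?= Y.
Bind U := tree(tree(m,S),leaf(Y)); no other remaining equation mentions U.
Bind Y := tree(leaf(m),e); substituting into the remaining equation gives: tree(Q,S) =?= tree(tree(empty,nil),leaf(tree(leaf(m),e))). Substituting into the earlier binding gives U := tree(tree(m,S),leaf(tree(leaf(m),e))).
Decompose tree/2: Q =?= tree(empty,nil),  S =?= leaf(tree(leaf(m),e)).
Bind Q := tree(empty,nil); no other remaining equation mentions Q.
Bind S := leaf(tree(leaf(m),e)). Substituting into the earlier binding gives U := tree(tree(m,leaf(tree(leaf(m),e))),leaf(tree(leaf(m),e))).
MGU = { W -> leaf(m), N -> m, Z -> leaf(m), U -> tree(tree(m,leaf(tree(leaf(m),e))),leaf(tree(leaf(m),e))), Y -> tree(leaf(m),e), Q -> tree(empty,nil), S -> leaf(tree(leaf(m),e)) }, so U -> tree(tree(m,leaf(tree(leaf(m),e))),leaf(tree(leaf(m),e))).

tree(tree(m,leaf(tree(leaf(m),e))),leaf(tree(leaf(m),e)))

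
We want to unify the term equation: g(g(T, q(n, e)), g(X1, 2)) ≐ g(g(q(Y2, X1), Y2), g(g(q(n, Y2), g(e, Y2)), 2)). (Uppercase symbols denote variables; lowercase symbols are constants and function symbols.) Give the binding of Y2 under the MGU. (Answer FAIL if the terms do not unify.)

q(n, e)

Decompose g/2: g(T, q(n, e)) ≐ g(q(Y2, X1), Y2),  g(X1, 2) ≐ g(g(q(n, Y2), g(e, Y2)), 2).
Decompose g/2: T ≐ q(Y2, X1),  q(n, e) ≐ Y2.
Bind T := q(Y2, X1); no other remaining equation mentions T.
Bind Y2 := q(n, e); substituting into the remaining equation gives: g(X1, 2) ≐ g(g(q(n, q(n, e)), g(e, q(n, e))), 2). Substituting into the earlier binding gives T := q(q(n, e), X1).
Decompose g/2: X1 ≐ g(q(n, q(n, e)), g(e, q(n, e))),  2 ≐ 2.
Bind X1 := g(q(n, q(n, e)), g(e, q(n, e))); no other remaining equation mentions X1. Substituting into the earlier binding gives T := q(q(n, e), g(q(n, q(n, e)), g(e, q(n, e)))).
Delete trivial equation 2 ≐ 2.
MGU = { T := q(q(n, e), g(q(n, q(n, e)), g(e, q(n, e)))), Y2 := q(n, e), X1 := g(q(n, q(n, e)), g(e, q(n, e))) }, so Y2 := q(n, e).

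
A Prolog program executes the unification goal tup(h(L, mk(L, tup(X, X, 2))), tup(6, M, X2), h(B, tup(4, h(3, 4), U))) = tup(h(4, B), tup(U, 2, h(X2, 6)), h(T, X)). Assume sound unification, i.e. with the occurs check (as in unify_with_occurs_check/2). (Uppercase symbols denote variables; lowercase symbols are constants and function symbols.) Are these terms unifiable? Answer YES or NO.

NO

Decompose tup/3: h(L, mk(L, tup(X, X, 2))) = h(4, B),  tup(6, M, X2) = tup(U, 2, h(X2, 6)),  h(B, tup(4, h(3, 4), U)) = h(T, X).
Decompose h/2: L = 4,  mk(L, tup(X, X, 2)) = B.
Bind L := 4; substituting into the one remaining equation that mentions L gives: mk(4, tup(X, X, 2)) = B.
Bind B := mk(4, tup(X, X, 2)); substituting into the one remaining equation that mentions B gives: h(mk(4, tup(X, X, 2)), tup(4, h(3, 4), U)) = h(T, X).
Decompose tup/3: 6 = U,  M = 2,  X2 = h(X2, 6).
Bind U := 6; substituting into the one remaining equation that mentions U gives: h(mk(4, tup(X, X, 2)), tup(4, h(3, 4), 6)) = h(T, X).
Bind M := 2; no other remaining equation mentions M.
Occurs check fails: X2 occurs in h(X2, 6); the equation X2 = h(X2, 6) has no finite solution.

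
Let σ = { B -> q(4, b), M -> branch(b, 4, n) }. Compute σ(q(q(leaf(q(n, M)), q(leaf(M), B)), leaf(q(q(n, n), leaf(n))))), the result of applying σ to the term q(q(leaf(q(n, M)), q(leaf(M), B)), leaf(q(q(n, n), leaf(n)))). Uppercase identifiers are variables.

Replace each occurrence of B with q(4, b).
Replace each occurrence of M with branch(b, 4, n).
Result: q(q(leaf(q(n, branch(b, 4, n))), q(leaf(branch(b, 4, n)), q(4, b))), leaf(q(q(n, n), leaf(n)))).

q(q(leaf(q(n, branch(b, 4, n))), q(leaf(branch(b, 4, n)), q(4, b))), leaf(q(q(n, n), leaf(n))))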